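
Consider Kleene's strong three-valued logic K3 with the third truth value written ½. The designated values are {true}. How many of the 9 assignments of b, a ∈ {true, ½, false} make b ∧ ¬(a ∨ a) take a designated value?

1

Designated under: (b=true, a=false).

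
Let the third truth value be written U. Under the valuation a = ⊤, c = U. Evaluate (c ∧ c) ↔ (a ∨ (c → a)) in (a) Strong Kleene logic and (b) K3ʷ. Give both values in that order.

U; U

In Strong Kleene logic: c ∧ c = U ∧ U = U
c → a = U → ⊤ = ⊤  [¬U ∨ ⊤]
a ∨ (c → a) = ⊤ ∨ ⊤ = ⊤
(c ∧ c) ↔ (a ∨ (c → a)) = U ↔ ⊤ = U
In K3ʷ: c ∧ c = U ∧ U = U
c → a = U → ⊤ = U  [any arg is the third value ⇒ result is the third value]
a ∨ (c → a) = ⊤ ∨ U = U
(c ∧ c) ↔ (a ∨ (c → a)) = U ↔ U = U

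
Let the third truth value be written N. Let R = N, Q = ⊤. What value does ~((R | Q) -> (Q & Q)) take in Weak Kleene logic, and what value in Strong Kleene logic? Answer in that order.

In Weak Kleene logic: R | Q = N | ⊤ = N
Q & Q = ⊤ & ⊤ = ⊤
(R | Q) -> (Q & Q) = N -> ⊤ = N  [any arg is the third value ⇒ result is the third value]
~((R | Q) -> (Q & Q)) = ~N = N
In Strong Kleene logic: R | Q = N | ⊤ = ⊤
Q & Q = ⊤ & ⊤ = ⊤
(R | Q) -> (Q & Q) = ⊤ -> ⊤ = ⊤
~((R | Q) -> (Q & Q)) = ~⊤ = ⊥
They differ because Weak Kleene logic and Strong Kleene logic treat N differently under the binary connectives.

N; ⊥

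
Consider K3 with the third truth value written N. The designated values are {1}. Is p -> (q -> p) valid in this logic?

No

Countermodel: p=N, q=1 gives N, which is not designated.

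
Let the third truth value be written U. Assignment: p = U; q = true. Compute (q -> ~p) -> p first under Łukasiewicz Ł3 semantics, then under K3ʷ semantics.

true; U

In Łukasiewicz Ł3: ~p = ~U = U
q -> ~p = true -> U = U  [min(1, 1−1+½)]
(q -> ~p) -> p = U -> U = true
In K3ʷ: ~p = ~U = U
q -> ~p = true -> U = U
(q -> ~p) -> p = U -> U = U
They differ because Łukasiewicz Ł3 and K3ʷ treat U differently under the binary connectives.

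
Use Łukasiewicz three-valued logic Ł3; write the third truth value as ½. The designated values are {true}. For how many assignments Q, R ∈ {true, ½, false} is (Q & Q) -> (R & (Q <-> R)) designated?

6

Of the 9 assignments, 6 give a value in {true}.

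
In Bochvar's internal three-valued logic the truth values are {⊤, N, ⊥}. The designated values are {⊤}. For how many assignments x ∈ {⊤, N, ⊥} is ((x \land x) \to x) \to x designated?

x=⊤: ⊤ ✓
x=N: N ·
x=⊥: ⊥ ·

1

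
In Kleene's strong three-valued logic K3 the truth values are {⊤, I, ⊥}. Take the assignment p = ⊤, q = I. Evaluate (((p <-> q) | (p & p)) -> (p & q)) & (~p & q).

⊥

p <-> q = ⊤ <-> I = I
p & p = ⊤ & ⊤ = ⊤
(p <-> q) | (p & p) = I | ⊤ = ⊤
p & q = ⊤ & I = I
((p <-> q) | (p & p)) -> (p & q) = ⊤ -> I = I  [~⊤ | I]
~p = ~⊤ = ⊥
~p & q = ⊥ & I = ⊥
(((p <-> q) | (p & p)) -> (p & q)) & (~p & q) = I & ⊥ = ⊥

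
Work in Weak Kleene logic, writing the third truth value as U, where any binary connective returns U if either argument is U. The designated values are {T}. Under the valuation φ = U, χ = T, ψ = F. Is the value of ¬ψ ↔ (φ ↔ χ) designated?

¬ψ = ¬F = T
φ ↔ χ = U ↔ T = U
¬ψ ↔ (φ ↔ χ) = T ↔ U = U
U ∉ {T}.

No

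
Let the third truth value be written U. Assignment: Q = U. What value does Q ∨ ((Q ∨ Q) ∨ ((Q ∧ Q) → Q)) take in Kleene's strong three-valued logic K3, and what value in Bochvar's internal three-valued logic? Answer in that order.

U; U

In Kleene's strong three-valued logic K3: Q ∨ Q = U ∨ U = U
Q ∧ Q = U ∧ U = U
(Q ∧ Q) → Q = U → U = U  [¬U ∨ U]
(Q ∨ Q) ∨ ((Q ∧ Q) → Q) = U ∨ U = U
Q ∨ ((Q ∨ Q) ∨ ((Q ∧ Q) → Q)) = U ∨ U = U
In Bochvar's internal three-valued logic: Q ∨ Q = U ∨ U = U
Q ∧ Q = U ∧ U = U
(Q ∧ Q) → Q = U → U = U  [any arg is the third value ⇒ result is the third value]
(Q ∨ Q) ∨ ((Q ∧ Q) → Q) = U ∨ U = U
Q ∨ ((Q ∨ Q) ∨ ((Q ∧ Q) → Q)) = U ∨ U = U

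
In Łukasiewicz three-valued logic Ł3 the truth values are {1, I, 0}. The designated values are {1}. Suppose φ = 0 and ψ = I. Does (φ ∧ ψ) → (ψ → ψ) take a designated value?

Yes

φ ∧ ψ = 0 ∧ I = 0
ψ → ψ = I → I = 1  [min(1, 1−½+½)]
(φ ∧ ψ) → (ψ → ψ) = 0 → 1 = 1
1 ∈ {1}.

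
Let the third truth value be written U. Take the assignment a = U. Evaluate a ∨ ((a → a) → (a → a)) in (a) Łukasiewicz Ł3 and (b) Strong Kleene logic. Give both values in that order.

In Łukasiewicz Ł3: a → a = U → U = true  [min(1, 1−½+½)]
a → a = U → U = true
(a → a) → (a → a) = true → true = true
a ∨ ((a → a) → (a → a)) = U ∨ true = true
In Strong Kleene logic: a → a = U → U = U  [¬U ∨ U]
a → a = U → U = U
(a → a) → (a → a) = U → U = U
a ∨ ((a → a) → (a → a)) = U ∨ U = U
They differ because Łukasiewicz Ł3 and Strong Kleene logic treat U differently under implication.

true; U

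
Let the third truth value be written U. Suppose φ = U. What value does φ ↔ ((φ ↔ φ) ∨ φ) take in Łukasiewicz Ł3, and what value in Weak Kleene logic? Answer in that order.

U; U

In Łukasiewicz Ł3: φ ↔ φ = U ↔ U = true  [1 − |½−½|]
(φ ↔ φ) ∨ φ = true ∨ U = true
φ ↔ ((φ ↔ φ) ∨ φ) = U ↔ true = U
In Weak Kleene logic: φ ↔ φ = U ↔ U = U
(φ ↔ φ) ∨ φ = U ∨ U = U
φ ↔ ((φ ↔ φ) ∨ φ) = U ↔ U = U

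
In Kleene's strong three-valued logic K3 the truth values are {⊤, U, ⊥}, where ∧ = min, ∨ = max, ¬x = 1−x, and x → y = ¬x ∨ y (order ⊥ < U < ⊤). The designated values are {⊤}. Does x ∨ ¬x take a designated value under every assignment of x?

No

Countermodel: x=U gives U, which is not designated.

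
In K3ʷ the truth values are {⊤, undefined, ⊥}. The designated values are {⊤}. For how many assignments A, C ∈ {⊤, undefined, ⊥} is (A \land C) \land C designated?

1

Designated under: (A=⊤, C=⊤).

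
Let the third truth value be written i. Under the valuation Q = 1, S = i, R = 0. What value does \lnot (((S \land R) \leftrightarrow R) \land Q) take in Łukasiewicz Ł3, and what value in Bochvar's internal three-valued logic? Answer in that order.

In Łukasiewicz Ł3: S \land R = i \land 0 = 0
(S \land R) \leftrightarrow R = 0 \leftrightarrow 0 = 1
((S \land R) \leftrightarrow R) \land Q = 1 \land 1 = 1
\lnot (((S \land R) \leftrightarrow R) \land Q) = \lnot 1 = 0
In Bochvar's internal three-valued logic: S \land R = i \land 0 = i
(S \land R) \leftrightarrow R = i \leftrightarrow 0 = i
((S \land R) \leftrightarrow R) \land Q = i \land 1 = i
\lnot (((S \land R) \leftrightarrow R) \land Q) = \lnot i = i
They differ because Łukasiewicz Ł3 and Bochvar's internal three-valued logic treat i differently under the binary connectives.

0; i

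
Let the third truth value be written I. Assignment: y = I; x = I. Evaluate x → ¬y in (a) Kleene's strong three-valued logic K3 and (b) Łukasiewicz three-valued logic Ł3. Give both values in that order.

I; true

In Kleene's strong three-valued logic K3: ¬y = ¬I = I
x → ¬y = I → I = I
In Łukasiewicz three-valued logic Ł3: ¬y = ¬I = I
x → ¬y = I → I = true  [min(1, 1−½+½)]
They differ because Kleene's strong three-valued logic K3 and Łukasiewicz three-valued logic Ł3 treat I differently under implication.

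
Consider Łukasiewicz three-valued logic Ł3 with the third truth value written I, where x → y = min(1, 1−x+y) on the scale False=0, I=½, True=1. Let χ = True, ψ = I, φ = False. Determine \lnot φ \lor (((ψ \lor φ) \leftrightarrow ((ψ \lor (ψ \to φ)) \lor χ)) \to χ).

\lnot φ = \lnot False = True
ψ \lor φ = I \lor False = I
ψ \to φ = I \to False = I  [min(1, 1−½+0)]
ψ \lor (ψ \to φ) = I \lor I = I
(ψ \lor (ψ \to φ)) \lor χ = I \lor True = True
(ψ \lor φ) \leftrightarrow ((ψ \lor (ψ \to φ)) \lor χ) = I \leftrightarrow True = I
((ψ \lor φ) \leftrightarrow ((ψ \lor (ψ \to φ)) \lor χ)) \to χ = I \to True = True
\lnot φ \lor (((ψ \lor φ) \leftrightarrow ((ψ \lor (ψ \to φ)) \lor χ)) \to χ) = True \lor True = True

True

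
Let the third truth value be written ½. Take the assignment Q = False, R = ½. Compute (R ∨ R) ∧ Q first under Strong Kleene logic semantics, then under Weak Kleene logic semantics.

In Strong Kleene logic: R ∨ R = ½ ∨ ½ = ½
(R ∨ R) ∧ Q = ½ ∧ False = False
In Weak Kleene logic: R ∨ R = ½ ∨ ½ = ½
(R ∨ R) ∧ Q = ½ ∧ False = ½
They differ because Strong Kleene logic and Weak Kleene logic treat ½ differently under the binary connectives.

False; ½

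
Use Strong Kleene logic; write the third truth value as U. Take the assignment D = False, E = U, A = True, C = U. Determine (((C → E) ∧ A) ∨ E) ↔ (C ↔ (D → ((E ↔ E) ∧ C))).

U

C → E = U → U = U
(C → E) ∧ A = U ∧ True = U
((C → E) ∧ A) ∨ E = U ∨ U = U
E ↔ E = U ↔ U = U
(E ↔ E) ∧ C = U ∧ U = U
D → ((E ↔ E) ∧ C) = False → U = True
C ↔ (D → ((E ↔ E) ∧ C)) = U ↔ True = U
(((C → E) ∧ A) ∨ E) ↔ (C ↔ (D → ((E ↔ E) ∧ C))) = U ↔ U = U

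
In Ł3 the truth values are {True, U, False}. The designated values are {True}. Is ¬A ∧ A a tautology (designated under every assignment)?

Countermodel: A=True gives False, which is not designated.

No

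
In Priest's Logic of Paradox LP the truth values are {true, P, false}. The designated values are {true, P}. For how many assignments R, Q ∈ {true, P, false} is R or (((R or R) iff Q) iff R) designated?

8

Of the 9 assignments, 8 give a value in {true, P}.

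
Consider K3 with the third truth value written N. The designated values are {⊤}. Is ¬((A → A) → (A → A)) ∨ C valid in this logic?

Countermodel: A=⊤, C=N gives N, which is not designated.

No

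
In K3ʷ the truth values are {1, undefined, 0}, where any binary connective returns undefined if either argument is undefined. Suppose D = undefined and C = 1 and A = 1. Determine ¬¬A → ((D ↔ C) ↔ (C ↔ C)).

¬A = ¬1 = 0
¬¬A = ¬0 = 1
D ↔ C = undefined ↔ 1 = undefined
C ↔ C = 1 ↔ 1 = 1
(D ↔ C) ↔ (C ↔ C) = undefined ↔ 1 = undefined
¬¬A → ((D ↔ C) ↔ (C ↔ C)) = 1 → undefined = undefined

undefined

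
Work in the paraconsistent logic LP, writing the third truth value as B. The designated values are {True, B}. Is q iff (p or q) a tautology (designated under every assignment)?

No

Countermodel: q=False, p=True gives False, which is not designated.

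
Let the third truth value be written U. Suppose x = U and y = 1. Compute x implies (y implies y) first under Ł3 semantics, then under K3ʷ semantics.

In Ł3: y implies y = 1 implies 1 = 1
x implies (y implies y) = U implies 1 = 1  [min(1, 1−½+1)]
In K3ʷ: y implies y = 1 implies 1 = 1
x implies (y implies y) = U implies 1 = U  [any arg is the third value ⇒ result is the third value]
They differ because Ł3 and K3ʷ treat U differently under the binary connectives.

1; U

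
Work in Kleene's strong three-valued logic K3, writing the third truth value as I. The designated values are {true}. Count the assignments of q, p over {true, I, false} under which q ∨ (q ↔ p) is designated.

4

Designated under: (q=true, p=true); (q=true, p=I); (q=true, p=false); (q=false, p=false).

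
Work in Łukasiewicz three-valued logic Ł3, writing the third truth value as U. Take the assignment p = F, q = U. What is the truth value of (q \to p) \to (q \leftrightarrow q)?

q \to p = U \to F = U  [min(1, 1−½+0)]
q \leftrightarrow q = U \leftrightarrow U = T
(q \to p) \to (q \leftrightarrow q) = U \to T = T

T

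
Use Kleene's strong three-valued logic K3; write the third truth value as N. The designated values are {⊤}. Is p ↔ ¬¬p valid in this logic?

Countermodel: p=N gives N, which is not designated.

No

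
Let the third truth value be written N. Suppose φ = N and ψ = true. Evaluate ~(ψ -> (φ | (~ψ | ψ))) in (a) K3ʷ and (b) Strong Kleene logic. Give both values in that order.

In K3ʷ: ~ψ = ~true = false
~ψ | ψ = false | true = true
φ | (~ψ | ψ) = N | true = N
ψ -> (φ | (~ψ | ψ)) = true -> N = N  [any arg is the third value ⇒ result is the third value]
~(ψ -> (φ | (~ψ | ψ))) = ~N = N
In Strong Kleene logic: ~ψ = ~true = false
~ψ | ψ = false | true = true
φ | (~ψ | ψ) = N | true = true
ψ -> (φ | (~ψ | ψ)) = true -> true = true
~(ψ -> (φ | (~ψ | ψ))) = ~true = false
They differ because K3ʷ and Strong Kleene logic treat N differently under the binary connectives.

N; false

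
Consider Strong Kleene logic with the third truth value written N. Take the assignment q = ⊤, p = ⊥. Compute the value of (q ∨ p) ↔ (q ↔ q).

⊤

q ∨ p = ⊤ ∨ ⊥ = ⊤
q ↔ q = ⊤ ↔ ⊤ = ⊤
(q ∨ p) ↔ (q ↔ q) = ⊤ ↔ ⊤ = ⊤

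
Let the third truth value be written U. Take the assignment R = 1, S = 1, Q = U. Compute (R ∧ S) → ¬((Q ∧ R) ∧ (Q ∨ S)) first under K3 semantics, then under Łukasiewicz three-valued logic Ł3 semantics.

U; U

In K3: R ∧ S = 1 ∧ 1 = 1
Q ∧ R = U ∧ 1 = U
Q ∨ S = U ∨ 1 = 1
(Q ∧ R) ∧ (Q ∨ S) = U ∧ 1 = U
¬((Q ∧ R) ∧ (Q ∨ S)) = ¬U = U
(R ∧ S) → ¬((Q ∧ R) ∧ (Q ∨ S)) = 1 → U = U
In Łukasiewicz three-valued logic Ł3: R ∧ S = 1 ∧ 1 = 1
Q ∧ R = U ∧ 1 = U
Q ∨ S = U ∨ 1 = 1
(Q ∧ R) ∧ (Q ∨ S) = U ∧ 1 = U
¬((Q ∧ R) ∧ (Q ∨ S)) = ¬U = U
(R ∧ S) → ¬((Q ∧ R) ∧ (Q ∨ S)) = 1 → U = U  [min(1, 1−1+½)]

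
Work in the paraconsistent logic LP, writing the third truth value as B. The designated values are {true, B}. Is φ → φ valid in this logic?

Every assignment of φ over {true, B, false} gives a value in {true, B}.
In particular, with φ=B: φ → φ = B.

Yes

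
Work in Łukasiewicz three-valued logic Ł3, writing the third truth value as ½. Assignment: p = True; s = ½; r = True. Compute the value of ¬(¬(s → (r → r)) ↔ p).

r → r = True → True = True
s → (r → r) = ½ → True = True  [min(1, 1−½+1)]
¬(s → (r → r)) = ¬True = False
¬(s → (r → r)) ↔ p = False ↔ True = False
¬(¬(s → (r → r)) ↔ p) = ¬False = True

True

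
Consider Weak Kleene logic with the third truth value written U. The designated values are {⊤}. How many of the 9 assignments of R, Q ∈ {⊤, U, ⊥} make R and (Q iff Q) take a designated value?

2

Designated under: (R=⊤, Q=⊤); (R=⊤, Q=⊥).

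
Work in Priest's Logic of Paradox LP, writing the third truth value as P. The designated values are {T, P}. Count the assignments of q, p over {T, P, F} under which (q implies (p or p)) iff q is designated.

5

Of the 9 assignments, 5 give a value in {T, P}.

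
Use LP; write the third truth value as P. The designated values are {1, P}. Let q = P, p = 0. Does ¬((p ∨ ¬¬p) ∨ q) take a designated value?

¬p = ¬0 = 1
¬¬p = ¬1 = 0
p ∨ ¬¬p = 0 ∨ 0 = 0
(p ∨ ¬¬p) ∨ q = 0 ∨ P = P
¬((p ∨ ¬¬p) ∨ q) = ¬P = P
P ∈ {1, P}.

Yes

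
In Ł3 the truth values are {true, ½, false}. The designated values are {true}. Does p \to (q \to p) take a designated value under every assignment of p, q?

Yes

Every assignment of p, q over {true, ½, false} gives a value in {true}.
In particular, with p=½, q=½: p \to (q \to p) = true.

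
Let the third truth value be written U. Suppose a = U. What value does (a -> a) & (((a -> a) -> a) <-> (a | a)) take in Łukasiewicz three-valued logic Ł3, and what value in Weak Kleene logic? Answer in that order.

1; U

In Łukasiewicz three-valued logic Ł3: a -> a = U -> U = 1  [min(1, 1−½+½)]
a -> a = U -> U = 1
(a -> a) -> a = 1 -> U = U
a | a = U | U = U
((a -> a) -> a) <-> (a | a) = U <-> U = 1
(a -> a) & (((a -> a) -> a) <-> (a | a)) = 1 & 1 = 1
In Weak Kleene logic: a -> a = U -> U = U  [any arg is the third value ⇒ result is the third value]
a -> a = U -> U = U
(a -> a) -> a = U -> U = U
a | a = U | U = U
((a -> a) -> a) <-> (a | a) = U <-> U = U
(a -> a) & (((a -> a) -> a) <-> (a | a)) = U & U = U
They differ because Łukasiewicz three-valued logic Ł3 and Weak Kleene logic treat U differently under the binary connectives.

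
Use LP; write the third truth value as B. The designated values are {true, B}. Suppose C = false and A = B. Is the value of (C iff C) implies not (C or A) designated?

Yes

C iff C = false iff false = true
C or A = false or B = B
not (C or A) = not B = B
(C iff C) implies not (C or A) = true implies B = B  [not true or B]
B ∈ {true, B}.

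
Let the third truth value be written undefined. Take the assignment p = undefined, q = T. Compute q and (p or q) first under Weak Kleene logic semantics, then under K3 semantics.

In Weak Kleene logic: p or q = undefined or T = undefined
q and (p or q) = T and undefined = undefined
In K3: p or q = undefined or T = T
q and (p or q) = T and T = T
They differ because Weak Kleene logic and K3 treat undefined differently under the binary connectives.

undefined; T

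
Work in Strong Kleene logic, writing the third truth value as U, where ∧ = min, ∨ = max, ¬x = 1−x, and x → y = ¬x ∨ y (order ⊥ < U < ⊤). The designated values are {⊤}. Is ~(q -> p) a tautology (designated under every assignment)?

No

Countermodel: q=⊤, p=⊤ gives ⊥, which is not designated.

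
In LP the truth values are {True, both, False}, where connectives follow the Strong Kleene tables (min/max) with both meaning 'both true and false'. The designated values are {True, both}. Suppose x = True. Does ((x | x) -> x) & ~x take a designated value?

No

x | x = True | True = True
(x | x) -> x = True -> True = True
~x = ~True = False
((x | x) -> x) & ~x = True & False = False
False ∉ {True, both}.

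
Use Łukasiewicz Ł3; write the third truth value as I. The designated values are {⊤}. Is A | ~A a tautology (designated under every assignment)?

No

Countermodel: A=I gives I, which is not designated.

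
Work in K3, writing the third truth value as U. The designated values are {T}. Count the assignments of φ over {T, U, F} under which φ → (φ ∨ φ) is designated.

2

φ=T: T ✓
φ=U: U ·
φ=F: T ✓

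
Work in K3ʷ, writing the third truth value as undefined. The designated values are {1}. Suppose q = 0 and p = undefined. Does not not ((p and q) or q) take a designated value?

No

p and q = undefined and 0 = undefined
(p and q) or q = undefined or 0 = undefined
not ((p and q) or q) = not undefined = undefined
not not ((p and q) or q) = not undefined = undefined
undefined ∉ {1}.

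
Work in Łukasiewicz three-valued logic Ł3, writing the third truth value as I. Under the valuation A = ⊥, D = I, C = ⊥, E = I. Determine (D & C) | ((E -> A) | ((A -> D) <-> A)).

I

D & C = I & ⊥ = ⊥
E -> A = I -> ⊥ = I  [min(1, 1−½+0)]
A -> D = ⊥ -> I = ⊤
(A -> D) <-> A = ⊤ <-> ⊥ = ⊥
(E -> A) | ((A -> D) <-> A) = I | ⊥ = I
(D & C) | ((E -> A) | ((A -> D) <-> A)) = ⊥ | I = I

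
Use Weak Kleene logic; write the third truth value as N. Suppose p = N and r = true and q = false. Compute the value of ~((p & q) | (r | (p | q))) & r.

p & q = N & false = N
p | q = N | false = N
r | (p | q) = true | N = N
(p & q) | (r | (p | q)) = N | N = N
~((p & q) | (r | (p | q))) = ~N = N
~((p & q) | (r | (p | q))) & r = N & true = N

N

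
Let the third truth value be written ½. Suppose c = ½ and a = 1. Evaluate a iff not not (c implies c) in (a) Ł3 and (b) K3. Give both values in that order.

1; ½

In Ł3: c implies c = ½ implies ½ = 1  [min(1, 1−½+½)]
not (c implies c) = not 1 = 0
not not (c implies c) = not 0 = 1
a iff not not (c implies c) = 1 iff 1 = 1
In K3: c implies c = ½ implies ½ = ½
not (c implies c) = not ½ = ½
not not (c implies c) = not ½ = ½
a iff not not (c implies c) = 1 iff ½ = ½
They differ because Ł3 and K3 treat ½ differently under implication.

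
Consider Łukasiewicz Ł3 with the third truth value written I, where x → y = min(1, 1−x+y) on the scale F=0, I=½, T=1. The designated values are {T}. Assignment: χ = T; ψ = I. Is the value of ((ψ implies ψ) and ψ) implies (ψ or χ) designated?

ψ implies ψ = I implies I = T
(ψ implies ψ) and ψ = T and I = I
ψ or χ = I or T = T
((ψ implies ψ) and ψ) implies (ψ or χ) = I implies T = T
T ∈ {T}.

Yes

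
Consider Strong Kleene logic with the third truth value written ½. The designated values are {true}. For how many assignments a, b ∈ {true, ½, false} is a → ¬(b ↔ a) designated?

4

Designated under: (a=true, b=false); (a=false, b=true); (a=false, b=½); (a=false, b=false).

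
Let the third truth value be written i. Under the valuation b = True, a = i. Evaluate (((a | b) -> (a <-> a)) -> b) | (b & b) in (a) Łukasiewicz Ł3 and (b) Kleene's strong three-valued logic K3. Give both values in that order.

True; True

In Łukasiewicz Ł3: a | b = i | True = True
a <-> a = i <-> i = True  [1 − |½−½|]
(a | b) -> (a <-> a) = True -> True = True
((a | b) -> (a <-> a)) -> b = True -> True = True
b & b = True & True = True
(((a | b) -> (a <-> a)) -> b) | (b & b) = True | True = True
In Kleene's strong three-valued logic K3: a | b = i | True = True
a <-> a = i <-> i = i
(a | b) -> (a <-> a) = True -> i = i  [~True | i]
((a | b) -> (a <-> a)) -> b = i -> True = True
b & b = True & True = True
(((a | b) -> (a <-> a)) -> b) | (b & b) = True | True = True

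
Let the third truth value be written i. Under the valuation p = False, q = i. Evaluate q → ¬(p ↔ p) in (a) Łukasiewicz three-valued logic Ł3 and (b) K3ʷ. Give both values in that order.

In Łukasiewicz three-valued logic Ł3: p ↔ p = False ↔ False = True
¬(p ↔ p) = ¬True = False
q → ¬(p ↔ p) = i → False = i
In K3ʷ: p ↔ p = False ↔ False = True
¬(p ↔ p) = ¬True = False
q → ¬(p ↔ p) = i → False = i  [any arg is the third value ⇒ result is the third value]

i; i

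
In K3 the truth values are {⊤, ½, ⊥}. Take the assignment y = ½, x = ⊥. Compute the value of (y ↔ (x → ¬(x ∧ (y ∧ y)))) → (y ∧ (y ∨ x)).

y ∧ y = ½ ∧ ½ = ½
x ∧ (y ∧ y) = ⊥ ∧ ½ = ⊥
¬(x ∧ (y ∧ y)) = ¬⊥ = ⊤
x → ¬(x ∧ (y ∧ y)) = ⊥ → ⊤ = ⊤
y ↔ (x → ¬(x ∧ (y ∧ y))) = ½ ↔ ⊤ = ½
y ∨ x = ½ ∨ ⊥ = ½
y ∧ (y ∨ x) = ½ ∧ ½ = ½
(y ↔ (x → ¬(x ∧ (y ∧ y)))) → (y ∧ (y ∨ x)) = ½ → ½ = ½

½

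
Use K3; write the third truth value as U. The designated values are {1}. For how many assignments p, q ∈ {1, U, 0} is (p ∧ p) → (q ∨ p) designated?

7

Of the 9 assignments, 7 give a value in {1}.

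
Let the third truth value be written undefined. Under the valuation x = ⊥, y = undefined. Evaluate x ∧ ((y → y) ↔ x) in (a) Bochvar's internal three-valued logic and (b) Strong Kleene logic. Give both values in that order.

undefined; ⊥

In Bochvar's internal three-valued logic: y → y = undefined → undefined = undefined
(y → y) ↔ x = undefined ↔ ⊥ = undefined
x ∧ ((y → y) ↔ x) = ⊥ ∧ undefined = undefined
In Strong Kleene logic: y → y = undefined → undefined = undefined
(y → y) ↔ x = undefined ↔ ⊥ = undefined
x ∧ ((y → y) ↔ x) = ⊥ ∧ undefined = ⊥
They differ because Bochvar's internal three-valued logic and Strong Kleene logic treat undefined differently under the binary connectives.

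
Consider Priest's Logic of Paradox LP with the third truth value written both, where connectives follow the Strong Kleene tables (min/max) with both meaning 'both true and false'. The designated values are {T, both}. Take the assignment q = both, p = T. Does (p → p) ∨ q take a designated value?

Yes

p → p = T → T = T
(p → p) ∨ q = T ∨ both = T
T ∈ {T, both}.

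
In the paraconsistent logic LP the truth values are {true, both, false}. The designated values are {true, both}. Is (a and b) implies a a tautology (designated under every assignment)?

Every assignment of a, b over {true, both, false} gives a value in {true, both}.
In particular, with a=both, b=both: (a and b) implies a = both.

Yes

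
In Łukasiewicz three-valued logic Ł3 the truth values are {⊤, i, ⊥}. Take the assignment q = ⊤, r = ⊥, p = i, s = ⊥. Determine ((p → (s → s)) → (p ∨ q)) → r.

s → s = ⊥ → ⊥ = ⊤
p → (s → s) = i → ⊤ = ⊤
p ∨ q = i ∨ ⊤ = ⊤
(p → (s → s)) → (p ∨ q) = ⊤ → ⊤ = ⊤
((p → (s → s)) → (p ∨ q)) → r = ⊤ → ⊥ = ⊥

⊥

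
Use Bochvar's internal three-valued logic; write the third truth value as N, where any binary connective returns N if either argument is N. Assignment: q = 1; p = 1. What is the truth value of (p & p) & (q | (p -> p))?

1

p & p = 1 & 1 = 1
p -> p = 1 -> 1 = 1
q | (p -> p) = 1 | 1 = 1
(p & p) & (q | (p -> p)) = 1 & 1 = 1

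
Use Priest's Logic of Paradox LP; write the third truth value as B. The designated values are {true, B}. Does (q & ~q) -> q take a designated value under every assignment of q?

Every assignment of q over {true, B, false} gives a value in {true, B}.
In particular, with q=B: (q & ~q) -> q = B.

Yes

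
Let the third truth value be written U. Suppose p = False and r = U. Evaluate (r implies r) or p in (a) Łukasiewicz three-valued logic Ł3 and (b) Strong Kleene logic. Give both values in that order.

In Łukasiewicz three-valued logic Ł3: r implies r = U implies U = True  [min(1, 1−½+½)]
(r implies r) or p = True or False = True
In Strong Kleene logic: r implies r = U implies U = U  [not U or U]
(r implies r) or p = U or False = U
They differ because Łukasiewicz three-valued logic Ł3 and Strong Kleene logic treat U differently under implication.

True; U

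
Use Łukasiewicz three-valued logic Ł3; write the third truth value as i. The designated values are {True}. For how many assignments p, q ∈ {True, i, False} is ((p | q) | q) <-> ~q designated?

Designated under: (p=True, q=False); (p=i, q=i); (p=False, q=i).

3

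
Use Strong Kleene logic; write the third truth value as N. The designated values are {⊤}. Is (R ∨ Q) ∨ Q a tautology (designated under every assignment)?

No

Countermodel: R=N, Q=N gives N, which is not designated.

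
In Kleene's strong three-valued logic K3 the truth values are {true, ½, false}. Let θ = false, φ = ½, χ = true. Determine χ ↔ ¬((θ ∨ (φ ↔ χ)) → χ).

false

φ ↔ χ = ½ ↔ true = ½
θ ∨ (φ ↔ χ) = false ∨ ½ = ½
(θ ∨ (φ ↔ χ)) → χ = ½ → true = true  [¬½ ∨ true]
¬((θ ∨ (φ ↔ χ)) → χ) = ¬true = false
χ ↔ ¬((θ ∨ (φ ↔ χ)) → χ) = true ↔ false = false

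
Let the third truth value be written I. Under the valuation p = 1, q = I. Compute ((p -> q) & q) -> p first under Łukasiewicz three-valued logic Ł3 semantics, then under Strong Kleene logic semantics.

1; 1

In Łukasiewicz three-valued logic Ł3: p -> q = 1 -> I = I  [min(1, 1−1+½)]
(p -> q) & q = I & I = I
((p -> q) & q) -> p = I -> 1 = 1
In Strong Kleene logic: p -> q = 1 -> I = I  [~1 | I]
(p -> q) & q = I & I = I
((p -> q) & q) -> p = I -> 1 = 1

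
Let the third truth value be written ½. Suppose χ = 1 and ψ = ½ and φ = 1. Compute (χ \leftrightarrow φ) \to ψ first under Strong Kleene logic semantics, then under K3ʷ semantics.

½; ½

In Strong Kleene logic: χ \leftrightarrow φ = 1 \leftrightarrow 1 = 1
(χ \leftrightarrow φ) \to ψ = 1 \to ½ = ½  [\lnot 1 \lor ½]
In K3ʷ: χ \leftrightarrow φ = 1 \leftrightarrow 1 = 1
(χ \leftrightarrow φ) \to ψ = 1 \to ½ = ½  [any arg is the third value ⇒ result is the third value]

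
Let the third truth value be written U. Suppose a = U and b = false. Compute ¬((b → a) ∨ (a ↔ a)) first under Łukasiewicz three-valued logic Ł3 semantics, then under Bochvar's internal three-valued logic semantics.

false; U

In Łukasiewicz three-valued logic Ł3: b → a = false → U = true  [min(1, 1−0+½)]
a ↔ a = U ↔ U = true
(b → a) ∨ (a ↔ a) = true ∨ true = true
¬((b → a) ∨ (a ↔ a)) = ¬true = false
In Bochvar's internal three-valued logic: b → a = false → U = U  [any arg is the third value ⇒ result is the third value]
a ↔ a = U ↔ U = U
(b → a) ∨ (a ↔ a) = U ∨ U = U
¬((b → a) ∨ (a ↔ a)) = ¬U = U
They differ because Łukasiewicz three-valued logic Ł3 and Bochvar's internal three-valued logic treat U differently under the binary connectives.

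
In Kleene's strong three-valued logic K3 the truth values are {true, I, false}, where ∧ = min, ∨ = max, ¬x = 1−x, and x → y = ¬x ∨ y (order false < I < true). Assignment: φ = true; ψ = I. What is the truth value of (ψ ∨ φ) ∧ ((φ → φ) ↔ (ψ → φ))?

ψ ∨ φ = I ∨ true = true
φ → φ = true → true = true
ψ → φ = I → true = true  [¬I ∨ true]
(φ → φ) ↔ (ψ → φ) = true ↔ true = true
(ψ ∨ φ) ∧ ((φ → φ) ↔ (ψ → φ)) = true ∧ true = true

true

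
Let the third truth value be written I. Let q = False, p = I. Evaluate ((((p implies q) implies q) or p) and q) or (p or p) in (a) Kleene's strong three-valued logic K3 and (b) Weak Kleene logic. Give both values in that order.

I; I

In Kleene's strong three-valued logic K3: p implies q = I implies False = I  [not I or False]
(p implies q) implies q = I implies False = I
((p implies q) implies q) or p = I or I = I
(((p implies q) implies q) or p) and q = I and False = False
p or p = I or I = I
((((p implies q) implies q) or p) and q) or (p or p) = False or I = I
In Weak Kleene logic: p implies q = I implies False = I  [any arg is the third value ⇒ result is the third value]
(p implies q) implies q = I implies False = I
((p implies q) implies q) or p = I or I = I
(((p implies q) implies q) or p) and q = I and False = I
p or p = I or I = I
((((p implies q) implies q) or p) and q) or (p or p) = I or I = I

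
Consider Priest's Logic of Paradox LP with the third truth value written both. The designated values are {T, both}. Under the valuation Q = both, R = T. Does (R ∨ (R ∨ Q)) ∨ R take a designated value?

R ∨ Q = T ∨ both = T
R ∨ (R ∨ Q) = T ∨ T = T
(R ∨ (R ∨ Q)) ∨ R = T ∨ T = T
T ∈ {T, both}.

Yes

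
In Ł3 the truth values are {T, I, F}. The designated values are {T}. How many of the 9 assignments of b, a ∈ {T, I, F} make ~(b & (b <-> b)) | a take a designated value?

Of the 9 assignments, 5 give a value in {T}.

5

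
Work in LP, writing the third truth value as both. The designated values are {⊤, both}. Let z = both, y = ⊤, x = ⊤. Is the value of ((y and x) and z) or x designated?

Yes

y and x = ⊤ and ⊤ = ⊤
(y and x) and z = ⊤ and both = both
((y and x) and z) or x = both or ⊤ = ⊤
⊤ ∈ {⊤, both}.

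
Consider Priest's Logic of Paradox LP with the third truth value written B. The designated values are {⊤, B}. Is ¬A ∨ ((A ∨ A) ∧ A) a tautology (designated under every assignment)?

Yes

Every assignment of A over {⊤, B, ⊥} gives a value in {⊤, B}.
In particular, with A=B: ¬A ∨ ((A ∨ A) ∧ A) = B.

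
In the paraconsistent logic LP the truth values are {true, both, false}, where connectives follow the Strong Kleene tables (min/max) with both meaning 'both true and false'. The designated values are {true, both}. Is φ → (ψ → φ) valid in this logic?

Every assignment of φ, ψ over {true, both, false} gives a value in {true, both}.
In particular, with φ=both, ψ=both: φ → (ψ → φ) = both.

Yes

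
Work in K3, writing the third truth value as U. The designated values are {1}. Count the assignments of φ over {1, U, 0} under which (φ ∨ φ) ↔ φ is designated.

φ=1: 1 ✓
φ=U: U ·
φ=0: 1 ✓

2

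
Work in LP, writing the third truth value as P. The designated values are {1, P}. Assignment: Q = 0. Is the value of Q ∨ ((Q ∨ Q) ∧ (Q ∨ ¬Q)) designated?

No

Q ∨ Q = 0 ∨ 0 = 0
¬Q = ¬0 = 1
Q ∨ ¬Q = 0 ∨ 1 = 1
(Q ∨ Q) ∧ (Q ∨ ¬Q) = 0 ∧ 1 = 0
Q ∨ ((Q ∨ Q) ∧ (Q ∨ ¬Q)) = 0 ∨ 0 = 0
0 ∉ {1, P}.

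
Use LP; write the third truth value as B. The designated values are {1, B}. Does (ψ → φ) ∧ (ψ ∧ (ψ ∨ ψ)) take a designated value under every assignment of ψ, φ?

Countermodel: ψ=1, φ=0 gives 0, which is not designated.

No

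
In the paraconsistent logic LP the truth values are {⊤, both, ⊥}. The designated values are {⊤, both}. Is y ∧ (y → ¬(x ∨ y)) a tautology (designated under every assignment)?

Countermodel: y=⊤, x=⊤ gives ⊥, which is not designated.

No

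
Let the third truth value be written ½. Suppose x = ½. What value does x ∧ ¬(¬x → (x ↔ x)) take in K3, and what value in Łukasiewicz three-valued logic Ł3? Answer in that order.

In K3: ¬x = ¬½ = ½
x ↔ x = ½ ↔ ½ = ½
¬x → (x ↔ x) = ½ → ½ = ½
¬(¬x → (x ↔ x)) = ¬½ = ½
x ∧ ¬(¬x → (x ↔ x)) = ½ ∧ ½ = ½
In Łukasiewicz three-valued logic Ł3: ¬x = ¬½ = ½
x ↔ x = ½ ↔ ½ = True
¬x → (x ↔ x) = ½ → True = True
¬(¬x → (x ↔ x)) = ¬True = False
x ∧ ¬(¬x → (x ↔ x)) = ½ ∧ False = False
They differ because K3 and Łukasiewicz three-valued logic Ł3 treat ½ differently under implication.

½; False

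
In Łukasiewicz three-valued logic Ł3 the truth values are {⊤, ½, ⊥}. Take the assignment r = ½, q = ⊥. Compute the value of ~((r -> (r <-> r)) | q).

⊥

r <-> r = ½ <-> ½ = ⊤  [1 − |½−½|]
r -> (r <-> r) = ½ -> ⊤ = ⊤
(r -> (r <-> r)) | q = ⊤ | ⊥ = ⊤
~((r -> (r <-> r)) | q) = ~⊤ = ⊥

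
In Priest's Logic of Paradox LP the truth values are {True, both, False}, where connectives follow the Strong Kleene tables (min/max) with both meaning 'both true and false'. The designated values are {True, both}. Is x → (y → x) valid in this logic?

Yes

Every assignment of x, y over {True, both, False} gives a value in {True, both}.
In particular, with x=both, y=both: x → (y → x) = both.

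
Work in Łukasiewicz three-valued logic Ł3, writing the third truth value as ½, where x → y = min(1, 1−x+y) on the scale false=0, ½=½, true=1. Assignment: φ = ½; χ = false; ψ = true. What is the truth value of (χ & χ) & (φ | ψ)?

χ & χ = false & false = false
φ | ψ = ½ | true = true
(χ & χ) & (φ | ψ) = false & true = false

false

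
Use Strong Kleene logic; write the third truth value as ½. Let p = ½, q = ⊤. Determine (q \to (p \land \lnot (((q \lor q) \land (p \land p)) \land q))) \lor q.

⊤

q \lor q = ⊤ \lor ⊤ = ⊤
p \land p = ½ \land ½ = ½
(q \lor q) \land (p \land p) = ⊤ \land ½ = ½
((q \lor q) \land (p \land p)) \land q = ½ \land ⊤ = ½
\lnot (((q \lor q) \land (p \land p)) \land q) = \lnot ½ = ½
p \land \lnot (((q \lor q) \land (p \land p)) \land q) = ½ \land ½ = ½
q \to (p \land \lnot (((q \lor q) \land (p \land p)) \land q)) = ⊤ \to ½ = ½  [\lnot ⊤ \lor ½]
(q \to (p \land \lnot (((q \lor q) \land (p \land p)) \land q))) \lor q = ½ \lor ⊤ = ⊤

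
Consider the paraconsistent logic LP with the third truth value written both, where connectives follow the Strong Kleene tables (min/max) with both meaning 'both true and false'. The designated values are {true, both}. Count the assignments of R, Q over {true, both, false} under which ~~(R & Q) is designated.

Designated under: (R=true, Q=true); (R=true, Q=both); (R=both, Q=true); (R=both, Q=both).

4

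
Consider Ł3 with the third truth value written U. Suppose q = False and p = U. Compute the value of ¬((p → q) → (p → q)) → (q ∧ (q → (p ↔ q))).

p → q = U → False = U  [min(1, 1−½+0)]
p → q = U → False = U
(p → q) → (p → q) = U → U = True
¬((p → q) → (p → q)) = ¬True = False
p ↔ q = U ↔ False = U
q → (p ↔ q) = False → U = True
q ∧ (q → (p ↔ q)) = False ∧ True = False
¬((p → q) → (p → q)) → (q ∧ (q → (p ↔ q))) = False → False = True

True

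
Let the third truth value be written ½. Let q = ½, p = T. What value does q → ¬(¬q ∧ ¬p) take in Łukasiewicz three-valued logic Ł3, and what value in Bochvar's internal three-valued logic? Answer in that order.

T; ½

In Łukasiewicz three-valued logic Ł3: ¬q = ¬½ = ½
¬p = ¬T = F
¬q ∧ ¬p = ½ ∧ F = F
¬(¬q ∧ ¬p) = ¬F = T
q → ¬(¬q ∧ ¬p) = ½ → T = T  [min(1, 1−½+1)]
In Bochvar's internal three-valued logic: ¬q = ¬½ = ½
¬p = ¬T = F
¬q ∧ ¬p = ½ ∧ F = ½
¬(¬q ∧ ¬p) = ¬½ = ½
q → ¬(¬q ∧ ¬p) = ½ → ½ = ½  [any arg is the third value ⇒ result is the third value]
They differ because Łukasiewicz three-valued logic Ł3 and Bochvar's internal three-valued logic treat ½ differently under the binary connectives.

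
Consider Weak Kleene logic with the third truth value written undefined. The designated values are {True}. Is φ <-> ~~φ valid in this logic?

No

Countermodel: φ=undefined gives undefined, which is not designated.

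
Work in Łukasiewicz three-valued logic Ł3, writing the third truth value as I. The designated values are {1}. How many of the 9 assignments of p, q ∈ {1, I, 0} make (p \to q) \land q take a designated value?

3

Designated under: (p=1, q=1); (p=I, q=1); (p=0, q=1).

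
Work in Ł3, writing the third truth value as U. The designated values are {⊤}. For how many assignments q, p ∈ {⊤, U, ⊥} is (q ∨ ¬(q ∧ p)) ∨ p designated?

Of the 9 assignments, 8 give a value in {⊤}.

8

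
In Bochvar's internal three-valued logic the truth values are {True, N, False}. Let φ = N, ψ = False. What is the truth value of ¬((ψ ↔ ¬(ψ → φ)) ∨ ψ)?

N

ψ → φ = False → N = N  [any arg is the third value ⇒ result is the third value]
¬(ψ → φ) = ¬N = N
ψ ↔ ¬(ψ → φ) = False ↔ N = N
(ψ ↔ ¬(ψ → φ)) ∨ ψ = N ∨ False = N
¬((ψ ↔ ¬(ψ → φ)) ∨ ψ) = ¬N = N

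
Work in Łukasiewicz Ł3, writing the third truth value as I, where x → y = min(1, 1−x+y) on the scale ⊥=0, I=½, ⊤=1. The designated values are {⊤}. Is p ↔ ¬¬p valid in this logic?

Yes

Every assignment of p over {⊤, I, ⊥} gives a value in {⊤}.
In particular, with p=I: p ↔ ¬¬p = ⊤.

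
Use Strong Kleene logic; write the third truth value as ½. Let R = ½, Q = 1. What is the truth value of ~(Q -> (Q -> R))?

½

Q -> R = 1 -> ½ = ½
Q -> (Q -> R) = 1 -> ½ = ½
~(Q -> (Q -> R)) = ~½ = ½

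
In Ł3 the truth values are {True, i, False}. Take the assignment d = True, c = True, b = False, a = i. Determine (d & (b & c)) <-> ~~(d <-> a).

i

b & c = False & True = False
d & (b & c) = True & False = False
d <-> a = True <-> i = i  [1 − |1−½|]
~(d <-> a) = ~i = i
~~(d <-> a) = ~i = i
(d & (b & c)) <-> ~~(d <-> a) = False <-> i = i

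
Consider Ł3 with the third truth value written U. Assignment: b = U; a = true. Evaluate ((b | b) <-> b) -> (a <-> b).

b | b = U | U = U
(b | b) <-> b = U <-> U = true
a <-> b = true <-> U = U
((b | b) <-> b) -> (a <-> b) = true -> U = U

U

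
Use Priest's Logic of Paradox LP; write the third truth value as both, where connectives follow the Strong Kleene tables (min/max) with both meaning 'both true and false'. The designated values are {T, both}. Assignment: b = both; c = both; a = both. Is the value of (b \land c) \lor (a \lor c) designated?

b \land c = both \land both = both
a \lor c = both \lor both = both
(b \land c) \lor (a \lor c) = both \lor both = both
both ∈ {T, both}.

Yes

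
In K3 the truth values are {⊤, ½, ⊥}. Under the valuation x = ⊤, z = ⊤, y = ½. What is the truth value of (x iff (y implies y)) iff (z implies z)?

½

y implies y = ½ implies ½ = ½  [not ½ or ½]
x iff (y implies y) = ⊤ iff ½ = ½
z implies z = ⊤ implies ⊤ = ⊤
(x iff (y implies y)) iff (z implies z) = ½ iff ⊤ = ½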